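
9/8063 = 9/8063=   0.00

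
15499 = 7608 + 7891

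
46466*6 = 278796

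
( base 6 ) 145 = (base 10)65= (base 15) 45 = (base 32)21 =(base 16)41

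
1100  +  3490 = 4590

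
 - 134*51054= - 6841236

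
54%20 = 14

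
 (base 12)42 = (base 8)62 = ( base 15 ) 35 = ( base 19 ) 2c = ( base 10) 50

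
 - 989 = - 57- 932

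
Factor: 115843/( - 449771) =  -  247/959= - 7^( - 1 )*13^1*19^1*137^(-1 ) 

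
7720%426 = 52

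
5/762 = 5/762 = 0.01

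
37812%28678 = 9134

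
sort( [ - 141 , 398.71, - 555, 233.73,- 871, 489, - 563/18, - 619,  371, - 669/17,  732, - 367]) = [ - 871, - 619, -555,-367,- 141 , - 669/17, - 563/18, 233.73,371, 398.71, 489, 732]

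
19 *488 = 9272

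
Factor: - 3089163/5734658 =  - 2^( - 1 )*3^1*7^1*11^1*43^1*47^( - 1 )*311^1*61007^ ( - 1 ) 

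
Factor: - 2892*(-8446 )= 24425832= 2^3*3^1*41^1*103^1*241^1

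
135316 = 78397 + 56919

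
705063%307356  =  90351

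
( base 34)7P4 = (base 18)19b0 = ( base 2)10001011110010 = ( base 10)8946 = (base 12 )5216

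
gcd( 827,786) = 1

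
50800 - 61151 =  - 10351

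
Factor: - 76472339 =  - 41^1*1865179^1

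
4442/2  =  2221 = 2221.00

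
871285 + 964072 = 1835357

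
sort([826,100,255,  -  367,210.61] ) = [ - 367,100,210.61,255,826] 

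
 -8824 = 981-9805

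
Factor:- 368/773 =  - 2^4*  23^1*773^( - 1) 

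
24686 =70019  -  45333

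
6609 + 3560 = 10169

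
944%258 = 170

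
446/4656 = 223/2328=0.10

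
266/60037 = 266/60037  =  0.00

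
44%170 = 44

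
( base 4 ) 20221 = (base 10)553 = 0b1000101001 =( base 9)674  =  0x229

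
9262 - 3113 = 6149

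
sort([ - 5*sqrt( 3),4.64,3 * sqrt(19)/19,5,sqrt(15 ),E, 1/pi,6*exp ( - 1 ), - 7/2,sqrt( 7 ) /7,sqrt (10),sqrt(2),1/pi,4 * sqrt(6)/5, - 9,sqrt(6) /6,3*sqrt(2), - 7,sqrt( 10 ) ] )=[ - 9, - 5*sqrt( 3 ), - 7, - 7/2,1/pi, 1/pi, sqrt( 7)/7,sqrt(6)/6,3*sqrt (19)/19,sqrt(2 ), 4 * sqrt( 6 ) /5,6 * exp( - 1 ),  E,sqrt(10),sqrt( 10),sqrt(15), 3*sqrt(2),4.64,  5 ]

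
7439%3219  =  1001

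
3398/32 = 106+3/16 = 106.19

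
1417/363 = 3 + 328/363=3.90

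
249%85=79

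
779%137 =94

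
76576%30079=16418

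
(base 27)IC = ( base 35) e8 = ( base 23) lf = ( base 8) 762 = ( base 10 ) 498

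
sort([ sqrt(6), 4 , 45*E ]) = [sqrt( 6 ), 4, 45*  E] 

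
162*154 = 24948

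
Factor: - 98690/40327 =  - 2^1*5^1*7^( - 2)*71^1*139^1*823^ ( - 1 ) 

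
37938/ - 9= -4216+ 2/3 = - 4215.33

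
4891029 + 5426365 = 10317394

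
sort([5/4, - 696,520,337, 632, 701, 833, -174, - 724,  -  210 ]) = [ - 724, -696, -210, - 174,5/4, 337,520,632,701, 833]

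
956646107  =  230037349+726608758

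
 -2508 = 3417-5925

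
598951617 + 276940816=875892433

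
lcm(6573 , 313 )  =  6573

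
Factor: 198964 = 2^2*49741^1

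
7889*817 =6445313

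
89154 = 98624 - 9470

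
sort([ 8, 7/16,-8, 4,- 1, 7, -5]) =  [  -  8, - 5,-1,7/16, 4,  7,8] 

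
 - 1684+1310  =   - 374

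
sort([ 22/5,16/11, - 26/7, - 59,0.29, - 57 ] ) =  [-59, - 57, - 26/7 , 0.29,  16/11,22/5]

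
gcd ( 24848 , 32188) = 4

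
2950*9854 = 29069300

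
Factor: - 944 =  - 2^4*59^1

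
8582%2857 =11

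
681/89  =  7 + 58/89 = 7.65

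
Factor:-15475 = -5^2 * 619^1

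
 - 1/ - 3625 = 1/3625  =  0.00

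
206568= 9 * 22952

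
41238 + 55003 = 96241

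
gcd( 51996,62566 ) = 14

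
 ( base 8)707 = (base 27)gn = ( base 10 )455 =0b111000111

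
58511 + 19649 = 78160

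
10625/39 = 272 +17/39 = 272.44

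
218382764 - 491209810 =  - 272827046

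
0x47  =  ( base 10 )71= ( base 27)2H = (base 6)155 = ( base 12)5b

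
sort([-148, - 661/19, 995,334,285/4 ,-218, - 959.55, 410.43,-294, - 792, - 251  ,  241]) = [  -  959.55 , - 792, - 294, - 251,-218 ,-148,- 661/19,285/4 , 241,334,  410.43,995]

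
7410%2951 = 1508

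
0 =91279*0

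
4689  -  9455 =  - 4766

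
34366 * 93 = 3196038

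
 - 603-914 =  - 1517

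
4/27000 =1/6750=0.00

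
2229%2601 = 2229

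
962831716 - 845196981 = 117634735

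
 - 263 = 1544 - 1807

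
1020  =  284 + 736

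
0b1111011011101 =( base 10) 7901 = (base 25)CG1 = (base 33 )78E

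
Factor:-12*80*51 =  -  2^6*3^2*5^1 * 17^1 = -48960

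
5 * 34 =170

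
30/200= 3/20 = 0.15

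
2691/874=117/38 = 3.08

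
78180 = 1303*60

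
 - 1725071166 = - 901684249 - 823386917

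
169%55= 4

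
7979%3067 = 1845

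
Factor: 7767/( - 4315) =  - 9/5  =  -  3^2*5^( - 1)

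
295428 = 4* 73857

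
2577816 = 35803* 72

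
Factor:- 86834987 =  - 86834987^1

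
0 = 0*70312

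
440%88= 0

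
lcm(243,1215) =1215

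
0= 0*90565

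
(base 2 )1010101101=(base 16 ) 2ad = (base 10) 685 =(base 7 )1666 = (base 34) K5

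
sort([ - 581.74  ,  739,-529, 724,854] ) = [ - 581.74, - 529,724,739,854] 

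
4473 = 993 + 3480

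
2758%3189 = 2758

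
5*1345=6725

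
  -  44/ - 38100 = 11/9525=0.00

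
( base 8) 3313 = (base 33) 1jn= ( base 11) 1341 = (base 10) 1739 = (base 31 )1p3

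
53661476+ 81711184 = 135372660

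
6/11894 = 3/5947= 0.00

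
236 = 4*59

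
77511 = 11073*7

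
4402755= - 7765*( - 567) 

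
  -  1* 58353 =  - 58353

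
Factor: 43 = 43^1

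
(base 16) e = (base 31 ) e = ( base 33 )e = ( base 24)E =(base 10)14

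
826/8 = 103 +1/4 = 103.25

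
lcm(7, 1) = 7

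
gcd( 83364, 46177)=1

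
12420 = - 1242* ( - 10) 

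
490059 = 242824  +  247235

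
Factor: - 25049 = -37^1 * 677^1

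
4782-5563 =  - 781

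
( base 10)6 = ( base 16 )6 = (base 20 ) 6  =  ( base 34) 6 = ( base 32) 6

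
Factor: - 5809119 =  - 3^1 * 89^1* 21757^1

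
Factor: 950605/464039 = 5^1*31^( - 1)*14969^( - 1) * 190121^1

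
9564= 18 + 9546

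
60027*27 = 1620729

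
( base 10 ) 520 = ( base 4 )20020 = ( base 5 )4040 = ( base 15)24A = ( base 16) 208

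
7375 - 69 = 7306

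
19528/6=9764/3 = 3254.67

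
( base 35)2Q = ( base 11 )88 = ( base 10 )96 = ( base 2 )1100000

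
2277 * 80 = 182160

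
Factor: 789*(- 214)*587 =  - 99112602 = - 2^1*3^1 *107^1*263^1*587^1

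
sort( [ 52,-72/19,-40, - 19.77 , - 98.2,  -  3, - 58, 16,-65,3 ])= [ - 98.2,-65, - 58, - 40 , - 19.77, - 72/19, - 3, 3, 16,52]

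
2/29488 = 1/14744 = 0.00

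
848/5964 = 212/1491 = 0.14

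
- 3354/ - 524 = 1677/262= 6.40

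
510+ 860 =1370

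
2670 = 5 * 534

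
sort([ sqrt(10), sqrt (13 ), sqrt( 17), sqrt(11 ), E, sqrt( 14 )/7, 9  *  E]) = [ sqrt(14)/7,E , sqrt(10), sqrt(11 ), sqrt ( 13),sqrt( 17) , 9*E ]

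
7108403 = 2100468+5007935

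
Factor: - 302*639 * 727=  - 140295006 = - 2^1*3^2*71^1*151^1*727^1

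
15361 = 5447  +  9914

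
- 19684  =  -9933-9751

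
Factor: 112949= 179^1*631^1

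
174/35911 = 174/35911=0.00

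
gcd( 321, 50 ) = 1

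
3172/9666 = 1586/4833= 0.33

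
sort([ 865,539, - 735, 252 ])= [ - 735, 252, 539,  865]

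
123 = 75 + 48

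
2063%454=247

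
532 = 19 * 28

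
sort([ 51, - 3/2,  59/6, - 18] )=[ - 18,-3/2,59/6, 51] 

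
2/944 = 1/472 = 0.00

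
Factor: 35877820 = 2^2*5^1*11^1 * 17^1*53^1*181^1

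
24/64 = 3/8 = 0.38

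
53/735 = 53/735 = 0.07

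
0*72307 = 0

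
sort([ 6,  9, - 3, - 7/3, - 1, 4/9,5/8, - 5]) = [ - 5, - 3, - 7/3, - 1, 4/9,5/8,6  ,  9 ] 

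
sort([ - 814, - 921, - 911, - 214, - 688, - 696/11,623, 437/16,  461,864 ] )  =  [-921, - 911,-814, - 688, - 214, - 696/11, 437/16,461,623,864] 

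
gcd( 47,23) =1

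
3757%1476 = 805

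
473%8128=473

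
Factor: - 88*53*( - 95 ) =443080  =  2^3*5^1*11^1*19^1*53^1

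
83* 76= 6308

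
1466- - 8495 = 9961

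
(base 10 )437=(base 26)GL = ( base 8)665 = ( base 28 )FH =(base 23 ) J0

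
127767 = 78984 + 48783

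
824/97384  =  103/12173  =  0.01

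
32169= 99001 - 66832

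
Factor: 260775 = 3^2*5^2 * 19^1*61^1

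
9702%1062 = 144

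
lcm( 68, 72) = 1224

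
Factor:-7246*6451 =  - 2^1*3623^1*6451^1=- 46743946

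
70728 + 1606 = 72334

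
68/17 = 4=4.00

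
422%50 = 22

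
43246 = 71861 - 28615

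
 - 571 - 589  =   - 1160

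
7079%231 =149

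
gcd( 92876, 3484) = 4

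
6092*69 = 420348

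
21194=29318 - 8124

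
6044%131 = 18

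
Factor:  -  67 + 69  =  2^1= 2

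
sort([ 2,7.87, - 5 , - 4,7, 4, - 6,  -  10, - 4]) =[ - 10, - 6,-5, - 4 , - 4,2,4,7,7.87]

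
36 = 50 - 14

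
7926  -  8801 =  - 875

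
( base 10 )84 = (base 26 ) 36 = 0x54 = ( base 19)48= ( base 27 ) 33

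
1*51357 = 51357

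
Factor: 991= 991^1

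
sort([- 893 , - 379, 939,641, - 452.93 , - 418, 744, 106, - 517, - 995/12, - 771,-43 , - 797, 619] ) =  [ -893 , - 797,-771, - 517, - 452.93,-418, - 379,  -  995/12, - 43,106, 619,641,  744 , 939] 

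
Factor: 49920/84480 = 13/22 = 2^(- 1) * 11^( - 1) * 13^1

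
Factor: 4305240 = 2^3 * 3^2 * 5^1 * 11959^1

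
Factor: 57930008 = 2^3*23^1*149^1*2113^1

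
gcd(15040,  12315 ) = 5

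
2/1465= 2/1465 = 0.00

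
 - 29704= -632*47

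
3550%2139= 1411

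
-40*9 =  - 360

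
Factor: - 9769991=-7^1*11^1* 31^1 * 4093^1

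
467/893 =467/893 = 0.52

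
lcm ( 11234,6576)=269616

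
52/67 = 52/67  =  0.78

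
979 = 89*11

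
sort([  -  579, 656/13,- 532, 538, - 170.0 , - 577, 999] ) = [ - 579, - 577, - 532, - 170.0, 656/13, 538,999]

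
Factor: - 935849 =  - 337^1*2777^1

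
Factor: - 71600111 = - 11^1*31^1*209971^1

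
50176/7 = 7168 = 7168.00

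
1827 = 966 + 861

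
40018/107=374=   374.00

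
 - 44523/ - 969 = 45 + 18/19 = 45.95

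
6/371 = 6/371 = 0.02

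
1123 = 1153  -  30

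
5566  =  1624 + 3942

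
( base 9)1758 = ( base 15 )5EE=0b10101000101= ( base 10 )1349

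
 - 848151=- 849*999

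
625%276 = 73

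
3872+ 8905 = 12777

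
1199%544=111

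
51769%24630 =2509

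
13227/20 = 13227/20=661.35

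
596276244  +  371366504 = 967642748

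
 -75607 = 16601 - 92208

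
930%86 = 70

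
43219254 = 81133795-37914541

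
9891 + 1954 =11845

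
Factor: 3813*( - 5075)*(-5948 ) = 2^2*3^1*5^2*7^1 * 29^1*31^1*41^1*1487^1 = 115099599300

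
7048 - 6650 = 398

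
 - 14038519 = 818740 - 14857259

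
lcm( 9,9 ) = 9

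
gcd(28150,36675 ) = 25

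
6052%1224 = 1156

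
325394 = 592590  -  267196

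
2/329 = 2/329 =0.01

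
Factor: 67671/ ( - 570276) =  - 103/868 =- 2^( - 2 ) * 7^(-1)*31^( - 1 )*103^1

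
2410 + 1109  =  3519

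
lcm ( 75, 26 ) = 1950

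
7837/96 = 7837/96 = 81.64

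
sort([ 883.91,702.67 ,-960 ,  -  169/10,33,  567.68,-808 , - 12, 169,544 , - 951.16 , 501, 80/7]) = [ - 960, - 951.16, - 808, - 169/10, - 12, 80/7, 33,169, 501, 544,567.68, 702.67,883.91]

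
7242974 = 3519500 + 3723474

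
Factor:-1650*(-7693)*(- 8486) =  - 2^2*3^1 * 5^2 * 7^2*11^1*157^1 * 4243^1=- 107716616700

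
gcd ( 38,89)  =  1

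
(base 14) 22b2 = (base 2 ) 1011110010100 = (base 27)87F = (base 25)9gb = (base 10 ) 6036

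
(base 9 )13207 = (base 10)8917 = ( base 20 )125h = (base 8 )21325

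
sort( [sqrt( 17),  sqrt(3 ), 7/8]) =[ 7/8,  sqrt(3 ),sqrt(17 )]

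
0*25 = 0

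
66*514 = 33924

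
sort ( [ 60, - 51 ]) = [-51, 60]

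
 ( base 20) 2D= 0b110101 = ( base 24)25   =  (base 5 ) 203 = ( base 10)53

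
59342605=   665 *89237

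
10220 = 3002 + 7218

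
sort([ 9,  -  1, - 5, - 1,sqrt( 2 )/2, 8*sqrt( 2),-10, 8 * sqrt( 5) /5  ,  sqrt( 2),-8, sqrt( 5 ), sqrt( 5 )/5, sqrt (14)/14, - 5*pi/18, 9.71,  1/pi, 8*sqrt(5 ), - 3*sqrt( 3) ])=[ - 10, - 8, - 3*sqrt(3), - 5, - 1,  -  1, - 5*pi/18, sqrt( 14)/14, 1/pi, sqrt( 5)/5, sqrt( 2)/2,sqrt( 2), sqrt(5 ), 8 * sqrt( 5 ) /5, 9,9.71, 8 * sqrt( 2), 8 * sqrt( 5 ) ]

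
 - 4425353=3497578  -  7922931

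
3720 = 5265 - 1545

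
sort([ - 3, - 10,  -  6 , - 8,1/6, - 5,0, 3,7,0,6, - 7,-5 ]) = [ - 10, - 8, - 7, - 6, - 5, -5, - 3,0,0,  1/6,3, 6,  7] 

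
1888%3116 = 1888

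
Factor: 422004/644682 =2^1*11^1*23^1*773^(-1 ) = 506/773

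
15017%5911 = 3195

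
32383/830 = 32383/830= 39.02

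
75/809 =75/809 = 0.09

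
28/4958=14/2479 = 0.01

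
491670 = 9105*54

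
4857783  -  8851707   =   - 3993924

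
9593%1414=1109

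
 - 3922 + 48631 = 44709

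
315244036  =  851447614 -536203578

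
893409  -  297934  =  595475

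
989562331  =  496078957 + 493483374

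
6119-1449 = 4670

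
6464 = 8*808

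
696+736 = 1432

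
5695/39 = 5695/39 = 146.03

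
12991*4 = 51964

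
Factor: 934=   2^1*467^1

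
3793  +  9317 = 13110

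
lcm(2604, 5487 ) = 153636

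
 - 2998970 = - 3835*782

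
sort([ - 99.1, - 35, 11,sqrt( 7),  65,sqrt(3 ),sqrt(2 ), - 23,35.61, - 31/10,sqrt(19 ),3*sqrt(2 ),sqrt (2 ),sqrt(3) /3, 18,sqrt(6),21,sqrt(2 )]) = [  -  99.1, - 35, - 23, - 31/10,sqrt( 3 ) /3,  sqrt(2),sqrt( 2 ), sqrt(2), sqrt ( 3 ),sqrt(6 ), sqrt( 7),3*sqrt(2),sqrt( 19 ),11,18, 21,35.61,65] 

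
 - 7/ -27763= 7/27763 = 0.00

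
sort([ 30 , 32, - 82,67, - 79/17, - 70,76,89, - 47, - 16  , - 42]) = [ - 82, - 70,-47, - 42,  -  16, - 79/17,30,32,67,76,89 ]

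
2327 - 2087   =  240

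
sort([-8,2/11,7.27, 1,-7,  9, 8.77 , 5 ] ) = [-8,-7,2/11,1, 5, 7.27, 8.77,9] 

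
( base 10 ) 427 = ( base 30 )E7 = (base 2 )110101011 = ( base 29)EL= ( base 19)139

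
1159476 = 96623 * 12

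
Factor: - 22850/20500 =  - 457/410 = - 2^(  -  1)*5^( - 1)  *41^(-1)*457^1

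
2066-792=1274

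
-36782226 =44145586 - 80927812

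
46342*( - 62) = -2873204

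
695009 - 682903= 12106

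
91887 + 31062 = 122949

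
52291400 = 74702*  700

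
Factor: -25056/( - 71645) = 2^5 * 3^3*5^ (-1 )*7^( - 1 )*23^( - 1 )*29^1*89^ (-1 )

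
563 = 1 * 563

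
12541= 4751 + 7790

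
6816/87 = 78 + 10/29 = 78.34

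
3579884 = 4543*788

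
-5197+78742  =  73545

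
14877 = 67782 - 52905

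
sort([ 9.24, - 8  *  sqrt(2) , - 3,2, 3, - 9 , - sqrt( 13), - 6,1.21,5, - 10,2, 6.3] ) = [ - 8 * sqrt( 2),  -  10, - 9,-6,-sqrt( 13 ), - 3, 1.21,  2, 2,3, 5, 6.3,  9.24] 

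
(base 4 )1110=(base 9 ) 103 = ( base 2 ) 1010100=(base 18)4c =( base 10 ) 84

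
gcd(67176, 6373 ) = 1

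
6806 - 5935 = 871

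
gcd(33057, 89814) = 3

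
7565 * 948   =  7171620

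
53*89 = 4717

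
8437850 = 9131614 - 693764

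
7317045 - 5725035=1592010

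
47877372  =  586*81702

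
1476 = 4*369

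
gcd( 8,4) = 4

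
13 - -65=78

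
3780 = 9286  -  5506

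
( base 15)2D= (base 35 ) 18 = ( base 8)53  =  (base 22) 1L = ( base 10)43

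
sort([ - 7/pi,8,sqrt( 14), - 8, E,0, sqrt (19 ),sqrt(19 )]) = [ - 8, - 7/pi, 0,E, sqrt( 14), sqrt( 19 ),sqrt (19 ),8] 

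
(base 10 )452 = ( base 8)704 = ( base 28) g4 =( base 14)244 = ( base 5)3302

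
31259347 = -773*( - 40439)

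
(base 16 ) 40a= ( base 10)1034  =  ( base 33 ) VB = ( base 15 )48E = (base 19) 2g8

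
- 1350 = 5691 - 7041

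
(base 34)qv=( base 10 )915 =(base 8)1623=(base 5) 12130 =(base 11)762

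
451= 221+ 230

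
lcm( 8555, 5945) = 350755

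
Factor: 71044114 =2^1*313^1*113489^1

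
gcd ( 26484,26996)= 4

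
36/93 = 12/31 = 0.39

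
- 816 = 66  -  882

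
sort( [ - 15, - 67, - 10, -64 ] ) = [-67, - 64, - 15,  -  10]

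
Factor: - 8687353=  - 23^1*377711^1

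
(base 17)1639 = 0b1101000110011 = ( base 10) 6707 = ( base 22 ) DIJ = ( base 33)658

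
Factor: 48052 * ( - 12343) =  - 2^2 * 41^1* 293^1*12343^1 = - 593105836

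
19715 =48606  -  28891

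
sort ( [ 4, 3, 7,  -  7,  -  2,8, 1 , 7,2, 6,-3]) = [ - 7, - 3, - 2,1, 2, 3,4,6,7,7, 8]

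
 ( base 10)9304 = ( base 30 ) AA4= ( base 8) 22130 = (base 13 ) 4309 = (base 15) 2B54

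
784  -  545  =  239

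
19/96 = 19/96 =0.20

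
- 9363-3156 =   -  12519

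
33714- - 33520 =67234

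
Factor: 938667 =3^1 * 139^1*2251^1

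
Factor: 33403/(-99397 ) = -33403^1*99397^( - 1)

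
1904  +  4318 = 6222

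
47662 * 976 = 46518112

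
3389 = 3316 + 73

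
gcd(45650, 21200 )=50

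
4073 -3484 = 589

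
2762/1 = 2762 = 2762.00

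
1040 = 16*65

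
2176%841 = 494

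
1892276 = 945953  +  946323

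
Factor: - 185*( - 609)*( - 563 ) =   -  63430395 = -3^1 * 5^1*7^1*29^1*37^1*563^1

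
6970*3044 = 21216680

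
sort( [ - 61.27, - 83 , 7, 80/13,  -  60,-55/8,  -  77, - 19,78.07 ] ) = [ - 83, - 77, - 61.27,-60, - 19, - 55/8,80/13, 7,78.07]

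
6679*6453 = 43099587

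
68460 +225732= 294192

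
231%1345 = 231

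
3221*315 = 1014615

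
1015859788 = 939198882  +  76660906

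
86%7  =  2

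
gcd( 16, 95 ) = 1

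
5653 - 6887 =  -1234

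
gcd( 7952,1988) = 1988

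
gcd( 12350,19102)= 2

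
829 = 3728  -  2899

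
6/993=2/331= 0.01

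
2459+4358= 6817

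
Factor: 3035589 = 3^1*47^1*21529^1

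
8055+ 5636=13691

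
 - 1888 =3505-5393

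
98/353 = 98/353   =  0.28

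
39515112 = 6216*6357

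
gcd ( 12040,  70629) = 1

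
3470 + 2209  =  5679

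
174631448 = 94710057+79921391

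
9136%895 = 186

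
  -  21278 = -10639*2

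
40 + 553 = 593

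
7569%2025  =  1494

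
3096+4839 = 7935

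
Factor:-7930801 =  - 503^1*15767^1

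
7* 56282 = 393974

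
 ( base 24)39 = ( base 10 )81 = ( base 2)1010001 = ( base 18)49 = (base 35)2B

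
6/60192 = 1/10032 = 0.00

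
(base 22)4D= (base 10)101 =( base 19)56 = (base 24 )45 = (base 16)65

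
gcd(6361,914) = 1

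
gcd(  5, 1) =1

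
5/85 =1/17= 0.06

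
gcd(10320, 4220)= 20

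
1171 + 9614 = 10785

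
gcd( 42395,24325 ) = 695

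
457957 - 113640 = 344317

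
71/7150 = 71/7150 = 0.01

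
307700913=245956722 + 61744191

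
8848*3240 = 28667520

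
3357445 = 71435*47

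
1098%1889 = 1098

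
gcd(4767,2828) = 7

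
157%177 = 157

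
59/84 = 59/84 = 0.70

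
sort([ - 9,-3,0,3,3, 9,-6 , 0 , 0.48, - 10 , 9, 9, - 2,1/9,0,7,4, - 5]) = [  -  10,  -  9 , - 6, - 5, - 3, - 2, 0,0 , 0,1/9, 0.48,3, 3,4, 7, 9,9, 9]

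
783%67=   46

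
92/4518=46/2259 = 0.02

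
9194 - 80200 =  - 71006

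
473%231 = 11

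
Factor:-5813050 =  - 2^1*5^2*19^1*29^1*211^1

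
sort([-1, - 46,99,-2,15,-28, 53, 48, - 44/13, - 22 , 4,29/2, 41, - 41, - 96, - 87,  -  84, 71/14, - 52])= [- 96, - 87, - 84 ,  -  52,- 46, - 41, -28,  -  22,-44/13, - 2, - 1,  4,71/14,  29/2 , 15,  41,  48,53,99 ] 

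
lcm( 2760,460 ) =2760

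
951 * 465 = 442215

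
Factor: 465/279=5/3= 3^( - 1 )*5^1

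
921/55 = 16+41/55  =  16.75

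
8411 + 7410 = 15821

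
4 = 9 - 5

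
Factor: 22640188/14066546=11320094/7033273 = 2^1*13^( - 2 )*23^1*43^1*59^1*97^1 * 41617^( - 1)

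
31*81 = 2511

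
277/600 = 277/600= 0.46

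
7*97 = 679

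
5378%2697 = 2681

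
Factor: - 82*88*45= - 324720  =  - 2^4*3^2* 5^1*11^1*41^1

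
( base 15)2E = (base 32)1C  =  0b101100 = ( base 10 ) 44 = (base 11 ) 40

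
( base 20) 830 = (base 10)3260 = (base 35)2N5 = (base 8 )6274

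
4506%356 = 234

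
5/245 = 1/49  =  0.02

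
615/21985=123/4397 = 0.03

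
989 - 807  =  182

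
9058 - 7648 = 1410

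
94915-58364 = 36551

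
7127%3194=739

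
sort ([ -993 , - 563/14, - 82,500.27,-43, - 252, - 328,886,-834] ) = [ - 993, - 834, - 328, - 252, - 82, - 43 , - 563/14,500.27 , 886] 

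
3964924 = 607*6532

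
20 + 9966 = 9986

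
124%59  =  6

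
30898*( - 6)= - 185388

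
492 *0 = 0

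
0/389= 0 = 0.00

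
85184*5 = 425920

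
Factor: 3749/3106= 2^(-1 )*23^1 * 163^1*1553^(-1)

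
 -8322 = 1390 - 9712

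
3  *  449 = 1347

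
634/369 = 634/369 = 1.72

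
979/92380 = 979/92380 = 0.01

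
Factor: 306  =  2^1 * 3^2* 17^1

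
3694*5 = 18470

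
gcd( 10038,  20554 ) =478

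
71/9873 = 71/9873 = 0.01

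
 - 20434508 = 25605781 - 46040289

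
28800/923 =31 + 187/923  =  31.20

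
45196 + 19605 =64801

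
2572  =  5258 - 2686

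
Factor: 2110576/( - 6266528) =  - 2^(- 1)*13^1*73^1 * 113^( - 1)*139^1 * 1733^( - 1 ) = - 131911/391658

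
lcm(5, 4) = 20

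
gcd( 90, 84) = 6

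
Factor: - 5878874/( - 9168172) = 2939437/4584086 =2^(  -  1 )  *  13^( -1)*43^1*157^(-1)*197^1*347^1*1123^(  -  1 ) 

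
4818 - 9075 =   -  4257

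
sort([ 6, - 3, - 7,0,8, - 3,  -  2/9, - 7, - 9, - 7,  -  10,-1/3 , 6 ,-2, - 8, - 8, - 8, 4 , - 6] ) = [ - 10, - 9,- 8, - 8, - 8, - 7, - 7, - 7, - 6 , - 3, - 3 , - 2, - 1/3, - 2/9,0 , 4 , 6,6,8]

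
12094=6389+5705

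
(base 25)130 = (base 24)154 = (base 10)700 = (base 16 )2bc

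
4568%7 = 4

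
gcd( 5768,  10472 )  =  56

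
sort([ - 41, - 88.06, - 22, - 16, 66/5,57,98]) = [ - 88.06,  -  41, - 22, - 16,66/5, 57 , 98]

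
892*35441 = 31613372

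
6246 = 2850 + 3396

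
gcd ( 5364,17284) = 596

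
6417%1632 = 1521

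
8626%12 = 10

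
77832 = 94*828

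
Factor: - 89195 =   -  5^1*17839^1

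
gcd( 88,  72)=8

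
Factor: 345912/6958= 2^2*3^1*7^(- 1 )* 29^1 = 348/7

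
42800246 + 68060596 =110860842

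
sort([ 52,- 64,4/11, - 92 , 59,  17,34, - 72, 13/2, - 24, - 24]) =[ - 92,-72,-64, - 24,-24, 4/11,13/2, 17, 34, 52,59]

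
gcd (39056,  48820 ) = 9764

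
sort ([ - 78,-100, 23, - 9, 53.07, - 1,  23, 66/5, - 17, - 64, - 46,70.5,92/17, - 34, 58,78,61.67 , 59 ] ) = [ - 100,  -  78, - 64, - 46, - 34, - 17, - 9, - 1,92/17, 66/5,23,23,53.07, 58, 59,  61.67,70.5,78 ] 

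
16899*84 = 1419516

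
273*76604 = 20912892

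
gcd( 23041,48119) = 1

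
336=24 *14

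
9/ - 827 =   -  1 + 818/827=- 0.01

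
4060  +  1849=5909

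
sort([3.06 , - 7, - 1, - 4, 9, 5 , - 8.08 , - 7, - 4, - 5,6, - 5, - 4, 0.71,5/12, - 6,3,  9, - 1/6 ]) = [-8.08 , - 7, - 7, - 6,-5, - 5, - 4, - 4,-4,  -  1, - 1/6,5/12,0.71,3, 3.06,5, 6, 9,9]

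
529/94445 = 529/94445 = 0.01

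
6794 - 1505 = 5289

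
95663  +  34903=130566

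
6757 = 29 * 233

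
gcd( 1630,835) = 5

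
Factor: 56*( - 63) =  - 3528 = - 2^3*3^2*7^2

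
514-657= - 143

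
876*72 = 63072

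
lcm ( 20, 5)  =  20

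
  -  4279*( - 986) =4219094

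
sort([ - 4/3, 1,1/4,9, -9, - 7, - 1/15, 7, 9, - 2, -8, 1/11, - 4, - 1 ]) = [ - 9 , - 8, -7, - 4, - 2, - 4/3,-1, - 1/15,1/11, 1/4, 1,7,9,9 ]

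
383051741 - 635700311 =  - 252648570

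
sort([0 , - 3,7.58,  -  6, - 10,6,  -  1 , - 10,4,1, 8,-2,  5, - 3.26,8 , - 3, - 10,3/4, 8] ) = [  -  10,  -  10, - 10, - 6, - 3.26,  -  3, - 3, - 2,  -  1,0, 3/4,  1,4 , 5,6,7.58, 8,8, 8]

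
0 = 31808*0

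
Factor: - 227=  - 227^1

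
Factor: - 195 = - 3^1*5^1*13^1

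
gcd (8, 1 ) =1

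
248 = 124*2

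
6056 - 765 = 5291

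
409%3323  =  409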